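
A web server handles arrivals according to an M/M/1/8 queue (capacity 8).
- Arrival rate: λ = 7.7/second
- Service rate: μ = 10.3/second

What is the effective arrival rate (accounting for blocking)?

ρ = λ/μ = 7.7/10.3 = 0.74757
P₀ = (1-ρ)/(1-ρ^(K+1)) = (1-0.74757)/(1-0.74757^9) = 0.25243/0.92708 = 0.2723
P_K = P₀×ρ^K = 0.2723 × 0.74757^8 = 0.2723 × 0.09755 = 0.02656
λ_eff = λ(1-P_K) = 7.7 × (1 - 0.02656) = 7.7 × 0.97344 = 7.4955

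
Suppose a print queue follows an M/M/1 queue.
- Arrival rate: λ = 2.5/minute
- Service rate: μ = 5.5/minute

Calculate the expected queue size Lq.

ρ = λ/μ = 2.5/5.5 = 0.4545
For M/M/1: Lq = λ²/(μ(μ-λ))
Lq = 6.25/(5.5 × 3.00)
Lq = 0.3788 jobs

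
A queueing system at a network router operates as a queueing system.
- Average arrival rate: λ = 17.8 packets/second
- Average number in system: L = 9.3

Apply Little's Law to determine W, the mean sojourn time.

Little's Law: L = λW, so W = L/λ
W = 9.3/17.8 = 0.5225 seconds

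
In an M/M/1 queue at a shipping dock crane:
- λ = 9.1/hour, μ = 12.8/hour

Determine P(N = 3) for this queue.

ρ = λ/μ = 9.1/12.8 = 0.7109
P(n) = (1-ρ)ρⁿ
P(3) = (1-0.7109) × 0.7109^3
P(3) = 0.2891 × 0.3593
P(3) = 0.1039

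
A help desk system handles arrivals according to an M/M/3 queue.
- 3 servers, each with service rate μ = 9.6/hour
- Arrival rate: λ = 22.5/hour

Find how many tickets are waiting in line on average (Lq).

Traffic intensity: ρ = λ/(cμ) = 22.5/(3×9.6) = 0.7813
Since ρ = 0.7813 < 1, system is stable.
Offered load a = λ/μ = cρ = 22.5/9.6 = 2.3438
P₀ = [ Σₙ₌₀^2 aⁿ/n! + a^3/(3!(1-ρ)) ]⁻¹
Σ = a^0/0! + a^1/1! + a^2/2! = 1.00000 + 2.34375 + 2.74658 = 6.0903
a^3/(3!(1-ρ)) = 12.8746/(6 × 0.21875) = 9.8092
P₀ = 1/(6.09033 + 9.80922) = 0.06289
Lq = P₀·a^3·ρ / (3!(1-ρ)²) = 0.06289 × 12.8746 × 0.7813 / (6 × 0.04785) = 2.2034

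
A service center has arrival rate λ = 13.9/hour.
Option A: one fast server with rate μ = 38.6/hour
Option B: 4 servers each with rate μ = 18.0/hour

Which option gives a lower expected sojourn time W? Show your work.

Option A: single server μ = 38.6 (M/M/1)
  ρ_A = 13.9/38.6 = 0.3601
  W_A = 1/(μ-λ) = 1/(38.6-13.9) = 1/24.70 = 0.04049

Option B: 4 servers μ = 18.0 (M/M/4)
  ρ_B = λ/(cμ) = 13.9/(4×18.0) = 0.1931
  Offered load a = λ/μ = cρ = 13.9/18.0 = 0.7722
  P₀ = [ Σₙ₌₀^3 aⁿ/n! + a^4/(4!(1-ρ)) ]⁻¹
  Σ = a^0/0! + a^1/1! + a^2/2! + a^3/3! = 1.0000 + 0.7722 + 0.2982 + 0.07675 = 2.1471
  a^4/(4!(1-ρ)) = 0.3556/(24 × 0.8069) = 0.01836
  P₀ = 1/(2.1471 + 0.01836) = 0.4618
  Lq = P₀·a^4·ρ / (4!(1-ρ)²) = 0.4618 × 0.3556 × 0.1931 / (24 × 0.6512) = 0.002029
  Wq_B = Lq/λ = 0.0020286/13.9 = 0.00014594
  W_B = Wq_B + 1/μ = 0.00014594 + 0.055556 = 0.05570

Since W_A = 0.04049 < W_B = 0.05570, Option A (single fast server) has the shorter time in system.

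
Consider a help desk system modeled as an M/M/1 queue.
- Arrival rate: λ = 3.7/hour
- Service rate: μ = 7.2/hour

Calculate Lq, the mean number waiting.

ρ = λ/μ = 3.7/7.2 = 0.5139
For M/M/1: Lq = λ²/(μ(μ-λ))
Lq = 13.69/(7.2 × 3.50)
Lq = 0.5433 tickets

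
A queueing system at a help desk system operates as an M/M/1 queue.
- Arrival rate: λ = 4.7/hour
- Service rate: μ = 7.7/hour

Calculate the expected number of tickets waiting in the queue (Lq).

ρ = λ/μ = 4.7/7.7 = 0.6104
For M/M/1: Lq = λ²/(μ(μ-λ))
Lq = 22.09/(7.7 × 3.00)
Lq = 0.9563 tickets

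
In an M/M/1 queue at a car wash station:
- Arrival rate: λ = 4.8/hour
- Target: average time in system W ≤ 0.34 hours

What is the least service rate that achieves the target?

For M/M/1: W = 1/(μ-λ)
Need W ≤ 0.34, so 1/(μ-λ) ≤ 0.34
μ - λ ≥ 1/0.34 = 2.9412
μ ≥ 4.8 + 2.9412 = 7.7412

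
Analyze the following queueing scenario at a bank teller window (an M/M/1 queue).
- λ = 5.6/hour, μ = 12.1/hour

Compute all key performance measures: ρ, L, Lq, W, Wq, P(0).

Step 1: ρ = λ/μ = 5.6/12.1 = 0.4628
Step 2: L = λ/(μ-λ) = 5.6/6.50 = 0.8615
Step 3: Lq = λ²/(μ(μ-λ)) = 31.36/(12.1×6.50) = 0.3987
Step 4: W = 1/(μ-λ) = 1/6.50 = 0.153846
Step 5: Wq = λ/(μ(μ-λ)) = 5.6/(12.1×6.50) = 0.07120
Step 6: P(0) = 1-ρ = 0.5372
Verify: L = λW = 5.6×0.153846 = 0.8615 ✔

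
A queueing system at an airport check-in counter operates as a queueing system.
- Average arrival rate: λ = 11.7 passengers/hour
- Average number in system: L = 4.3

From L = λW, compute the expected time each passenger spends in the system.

Little's Law: L = λW, so W = L/λ
W = 4.3/11.7 = 0.3675 hours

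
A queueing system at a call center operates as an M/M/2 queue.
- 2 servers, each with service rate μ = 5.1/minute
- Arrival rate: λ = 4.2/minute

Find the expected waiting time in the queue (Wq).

Traffic intensity: ρ = λ/(cμ) = 4.2/(2×5.1) = 0.4118
Since ρ = 0.4118 < 1, system is stable.
Offered load a = λ/μ = cρ = 4.2/5.1 = 0.8235
P₀ = [ Σₙ₌₀^1 aⁿ/n! + a^2/(2!(1-ρ)) ]⁻¹
Σ = a^0/0! + a^1/1! = 1.0000 + 0.8235 = 1.8235
a^2/(2!(1-ρ)) = 0.6782/(2 × 0.5882) = 0.5765
P₀ = 1/(1.8235 + 0.5765) = 0.4167
Lq = P₀·a^2·ρ / (2!(1-ρ)²) = 0.41667 × 0.67820 × 0.41176 / (2 × 0.34602) = 0.1681
Wq = Lq/λ = 0.16814/4.2 = 0.04003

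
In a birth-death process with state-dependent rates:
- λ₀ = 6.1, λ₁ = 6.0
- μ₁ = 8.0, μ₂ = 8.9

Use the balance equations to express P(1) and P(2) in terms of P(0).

Balance equations:
State 0: λ₀P₀ = μ₁P₁ → P₁ = (λ₀/μ₁)P₀ = (6.1/8.0)P₀ = 0.7625P₀
State 1: P₂ = (λ₀λ₁)/(μ₁μ₂)P₀ = (6.1×6.0)/(8.0×8.9)P₀ = 0.5140P₀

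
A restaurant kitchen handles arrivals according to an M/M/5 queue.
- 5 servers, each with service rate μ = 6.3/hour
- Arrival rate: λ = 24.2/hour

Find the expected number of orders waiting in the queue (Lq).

Traffic intensity: ρ = λ/(cμ) = 24.2/(5×6.3) = 0.7683
Since ρ = 0.7683 < 1, system is stable.
Offered load a = λ/μ = cρ = 24.2/6.3 = 3.8413
P₀ = [ Σₙ₌₀^4 aⁿ/n! + a^5/(5!(1-ρ)) ]⁻¹
Σ = a^0/0! + a^1/1! + a^2/2! + a^3/3! + a^4/4! = 1.0000 + 3.8413 + 7.3777 + 9.4465 + 9.0717 = 30.7372
a^5/(5!(1-ρ)) = 836.3231/(120 × 0.231746) = 30.0733
P₀ = 1/(30.7372 + 30.0733) = 0.01644
Lq = P₀·a^5·ρ / (5!(1-ρ)²) = 0.0164445 × 836.3231 × 0.768254 / (120 × 0.0537062) = 1.6394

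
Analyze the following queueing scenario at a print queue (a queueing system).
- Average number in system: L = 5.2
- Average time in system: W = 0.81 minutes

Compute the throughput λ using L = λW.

Little's Law: L = λW, so λ = L/W
λ = 5.2/0.81 = 6.4198 jobs/minute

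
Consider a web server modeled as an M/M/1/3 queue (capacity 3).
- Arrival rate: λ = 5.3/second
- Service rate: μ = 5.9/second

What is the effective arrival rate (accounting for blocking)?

ρ = λ/μ = 5.3/5.9 = 0.8983
P₀ = (1-ρ)/(1-ρ^(K+1)) = (1-0.8983)/(1-0.8983^4) = 0.10170/0.34884 = 0.2915
P_K = P₀×ρ^K = 0.2915 × 0.8983^3 = 0.2915 × 0.7249 = 0.2113
λ_eff = λ(1-P_K) = 5.3 × (1 - 0.21133) = 5.3 × 0.78867 = 4.1800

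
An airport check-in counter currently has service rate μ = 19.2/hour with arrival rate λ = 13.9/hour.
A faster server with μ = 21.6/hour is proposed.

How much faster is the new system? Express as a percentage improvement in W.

System 1: ρ₁ = 13.9/19.2 = 0.7240, W₁ = 1/(19.2-13.9) = 0.18868
System 2: ρ₂ = 13.9/21.6 = 0.6435, W₂ = 1/(21.6-13.9) = 0.12987
Improvement: (W₁-W₂)/W₁ = (0.18868-0.12987)/0.18868 = 31.17%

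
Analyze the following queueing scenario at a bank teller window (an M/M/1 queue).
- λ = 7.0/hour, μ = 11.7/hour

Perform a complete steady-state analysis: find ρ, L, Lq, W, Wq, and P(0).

Step 1: ρ = λ/μ = 7.0/11.7 = 0.5983
Step 2: L = λ/(μ-λ) = 7.0/4.70 = 1.4894
Step 3: Lq = λ²/(μ(μ-λ)) = 49.00/(11.7×4.70) = 0.8911
Step 4: W = 1/(μ-λ) = 1/4.70 = 0.21277
Step 5: Wq = λ/(μ(μ-λ)) = 7.0/(11.7×4.70) = 0.1273
Step 6: P(0) = 1-ρ = 0.4017
Verify: L = λW = 7.0×0.21277 = 1.4894 ✔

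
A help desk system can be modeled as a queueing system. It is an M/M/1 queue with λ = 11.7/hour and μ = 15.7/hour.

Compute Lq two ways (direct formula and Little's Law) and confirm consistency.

Method 1 (direct): Lq = λ²/(μ(μ-λ)) = 136.89/(15.7 × 4.00) = 2.1798

Method 2 (Little's Law):
W = 1/(μ-λ) = 1/4.00 = 0.2500
Wq = W - 1/μ = 0.2500 - 0.06369 = 0.18631
Lq = λWq = 11.7 × 0.18631 = 2.1798 ✔ (matches Method 1)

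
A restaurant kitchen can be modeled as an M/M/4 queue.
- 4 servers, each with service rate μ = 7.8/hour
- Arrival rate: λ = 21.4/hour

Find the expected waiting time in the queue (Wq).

Traffic intensity: ρ = λ/(cμ) = 21.4/(4×7.8) = 0.6859
Since ρ = 0.6859 < 1, system is stable.
Offered load a = λ/μ = cρ = 21.4/7.8 = 2.7436
P₀ = [ Σₙ₌₀^3 aⁿ/n! + a^4/(4!(1-ρ)) ]⁻¹
Σ = a^0/0! + a^1/1! + a^2/2! + a^3/3! = 1.0000 + 2.7436 + 3.7636 + 3.4420 = 10.9492
a^4/(4!(1-ρ)) = 56.6600/(24 × 0.314103) = 7.5161
P₀ = 1/(10.9492 + 7.5161) = 0.05416
Lq = P₀·a^4·ρ / (4!(1-ρ)²) = 0.0541556 × 56.6600 × 0.685897 / (24 × 0.0986604) = 0.8888
Wq = Lq/λ = 0.8888/21.4 = 0.04153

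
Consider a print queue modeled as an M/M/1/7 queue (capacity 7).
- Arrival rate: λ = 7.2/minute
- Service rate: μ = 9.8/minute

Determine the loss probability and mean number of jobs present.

ρ = λ/μ = 7.2/9.8 = 0.73469
P₀ = (1-ρ)/(1-ρ^(K+1)) = (1-0.73469)/(1-0.73469^8) = 0.2653/0.9151 = 0.2899
P_K = P₀×ρ^K = 0.28992 × 0.73469^7 = 0.28992 × 0.11554 = 0.03350
Blocking probability P_7 = 0.03350 (3.35%)
L = ρ[1 - (K+1)ρ^K + Kρ^(K+1)] / [(1-ρ)(1-ρ^(K+1))]
L = 0.73469 × (1 - 8×0.11554 + 7×0.084885) / ((1 - 0.73469) × (1 - 0.084885)) = 2.0271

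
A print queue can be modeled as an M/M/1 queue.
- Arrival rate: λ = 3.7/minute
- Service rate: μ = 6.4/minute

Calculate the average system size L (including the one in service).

ρ = λ/μ = 3.7/6.4 = 0.5781
For M/M/1: L = λ/(μ-λ)
L = 3.7/(6.4-3.7) = 3.7/2.70
L = 1.3704 jobs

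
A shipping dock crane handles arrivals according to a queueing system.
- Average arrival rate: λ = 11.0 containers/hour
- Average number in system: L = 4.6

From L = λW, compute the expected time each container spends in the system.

Little's Law: L = λW, so W = L/λ
W = 4.6/11.0 = 0.4182 hours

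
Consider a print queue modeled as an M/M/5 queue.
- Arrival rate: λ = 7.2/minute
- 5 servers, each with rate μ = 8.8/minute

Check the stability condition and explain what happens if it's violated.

Stability requires ρ = λ/(cμ) < 1
ρ = 7.2/(5 × 8.8) = 7.2/44.00 = 0.1636
Since 0.1636 < 1, the system is STABLE.
The servers are busy 16.36% of the time.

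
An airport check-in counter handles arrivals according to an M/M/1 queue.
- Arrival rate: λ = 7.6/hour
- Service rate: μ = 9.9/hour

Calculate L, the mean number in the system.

ρ = λ/μ = 7.6/9.9 = 0.7677
For M/M/1: L = λ/(μ-λ)
L = 7.6/(9.9-7.6) = 7.6/2.30
L = 3.3043 passengers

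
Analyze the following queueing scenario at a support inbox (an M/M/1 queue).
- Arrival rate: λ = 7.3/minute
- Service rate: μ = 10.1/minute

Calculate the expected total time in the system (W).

First, compute utilization: ρ = λ/μ = 7.3/10.1 = 0.7228
For M/M/1: W = 1/(μ-λ)
W = 1/(10.1-7.3) = 1/2.80
W = 0.3571 minutes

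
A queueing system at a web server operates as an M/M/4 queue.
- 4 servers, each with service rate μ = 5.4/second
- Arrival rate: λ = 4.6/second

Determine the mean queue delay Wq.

Traffic intensity: ρ = λ/(cμ) = 4.6/(4×5.4) = 0.2130
Since ρ = 0.2130 < 1, system is stable.
Offered load a = λ/μ = cρ = 4.6/5.4 = 0.8519
P₀ = [ Σₙ₌₀^3 aⁿ/n! + a^4/(4!(1-ρ)) ]⁻¹
Σ = a^0/0! + a^1/1! + a^2/2! + a^3/3! = 1.0000 + 0.8519 + 0.3628 + 0.1030 = 2.3177
a^4/(4!(1-ρ)) = 0.5266/(24 × 0.7870) = 0.02788
P₀ = 1/(2.3177 + 0.02788) = 0.4263
Lq = P₀·a^4·ρ / (4!(1-ρ)²) = 0.42633 × 0.52657 × 0.21296 / (24 × 0.61943) = 0.003216
Wq = Lq/λ = 0.003216/4.6 = 0.0006991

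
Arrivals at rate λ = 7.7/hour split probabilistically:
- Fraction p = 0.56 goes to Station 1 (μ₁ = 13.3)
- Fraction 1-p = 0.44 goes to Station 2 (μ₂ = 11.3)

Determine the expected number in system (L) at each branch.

Effective rates: λ₁ = 7.7×0.56 = 4.312, λ₂ = 7.7×0.44 = 3.388
Station 1: ρ₁ = 4.312/13.3 = 0.324211, L₁ = ρ₁/(1-ρ₁) = 0.324211/(1-0.324211) = 0.4798
Station 2: ρ₂ = 3.388/11.3 = 0.2998, L₂ = ρ₂/(1-ρ₂) = 0.2998/(1-0.2998) = 0.4282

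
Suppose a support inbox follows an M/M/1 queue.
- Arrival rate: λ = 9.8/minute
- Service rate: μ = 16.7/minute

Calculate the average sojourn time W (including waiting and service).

First, compute utilization: ρ = λ/μ = 9.8/16.7 = 0.5868
For M/M/1: W = 1/(μ-λ)
W = 1/(16.7-9.8) = 1/6.90
W = 0.1449 minutes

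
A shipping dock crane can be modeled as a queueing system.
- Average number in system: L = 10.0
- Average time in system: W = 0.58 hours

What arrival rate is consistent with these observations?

Little's Law: L = λW, so λ = L/W
λ = 10.0/0.58 = 17.2414 containers/hour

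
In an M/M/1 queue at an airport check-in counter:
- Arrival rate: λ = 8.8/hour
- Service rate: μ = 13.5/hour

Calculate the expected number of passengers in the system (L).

ρ = λ/μ = 8.8/13.5 = 0.6519
For M/M/1: L = λ/(μ-λ)
L = 8.8/(13.5-8.8) = 8.8/4.70
L = 1.8723 passengers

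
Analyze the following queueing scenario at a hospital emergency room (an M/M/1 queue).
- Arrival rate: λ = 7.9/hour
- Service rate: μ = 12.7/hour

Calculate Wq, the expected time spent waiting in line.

First, compute utilization: ρ = λ/μ = 7.9/12.7 = 0.6220
For M/M/1: Wq = λ/(μ(μ-λ))
Wq = 7.9/(12.7 × (12.7-7.9))
Wq = 7.9/(12.7 × 4.80)
Wq = 0.1296 hours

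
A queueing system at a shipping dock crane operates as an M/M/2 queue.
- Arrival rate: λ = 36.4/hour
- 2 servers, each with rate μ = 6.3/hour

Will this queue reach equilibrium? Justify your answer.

Stability requires ρ = λ/(cμ) < 1
ρ = 36.4/(2 × 6.3) = 36.4/12.60 = 2.8889
Since 2.8889 ≥ 1, the system is UNSTABLE.
Need c > λ/μ = 36.4/6.3 = 5.78.
Minimum servers needed: c = 6.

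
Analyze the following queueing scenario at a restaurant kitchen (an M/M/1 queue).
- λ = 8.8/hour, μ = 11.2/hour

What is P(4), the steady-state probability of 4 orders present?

ρ = λ/μ = 8.8/11.2 = 0.7857
P(n) = (1-ρ)ρⁿ
P(4) = (1-0.7857) × 0.7857^4
P(4) = 0.2143 × 0.3811
P(4) = 0.08167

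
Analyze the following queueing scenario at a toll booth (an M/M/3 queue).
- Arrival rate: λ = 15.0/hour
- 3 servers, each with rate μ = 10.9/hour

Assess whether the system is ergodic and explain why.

Stability requires ρ = λ/(cμ) < 1
ρ = 15.0/(3 × 10.9) = 15.0/32.70 = 0.4587
Since 0.4587 < 1, the system is STABLE.
The servers are busy 45.87% of the time.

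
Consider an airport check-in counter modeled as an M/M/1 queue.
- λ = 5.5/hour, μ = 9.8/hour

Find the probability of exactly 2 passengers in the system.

ρ = λ/μ = 5.5/9.8 = 0.5612
P(n) = (1-ρ)ρⁿ
P(2) = (1-0.5612) × 0.5612^2
P(2) = 0.4388 × 0.3149
P(2) = 0.1382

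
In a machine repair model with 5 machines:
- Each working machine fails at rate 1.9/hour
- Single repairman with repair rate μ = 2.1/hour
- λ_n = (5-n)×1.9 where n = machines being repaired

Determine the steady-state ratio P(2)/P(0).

P(2)/P(0) = ∏_{i=0}^{2-1} λ_i/μ_{i+1}
= (5-0)×1.9/2.1 × (5-1)×1.9/2.1
= 16.3719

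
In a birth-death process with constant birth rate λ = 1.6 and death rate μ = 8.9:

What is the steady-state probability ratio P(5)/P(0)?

For constant rates: P(n)/P(0) = (λ/μ)^n
P(5)/P(0) = (1.6/8.9)^5 = 0.17978^5 = 0.0001878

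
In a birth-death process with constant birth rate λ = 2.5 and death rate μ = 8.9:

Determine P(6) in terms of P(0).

For constant rates: P(n)/P(0) = (λ/μ)^n
P(6)/P(0) = (2.5/8.9)^6 = 0.280899^6 = 0.0004912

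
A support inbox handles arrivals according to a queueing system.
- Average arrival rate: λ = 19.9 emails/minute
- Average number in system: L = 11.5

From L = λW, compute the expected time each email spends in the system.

Little's Law: L = λW, so W = L/λ
W = 11.5/19.9 = 0.5779 minutes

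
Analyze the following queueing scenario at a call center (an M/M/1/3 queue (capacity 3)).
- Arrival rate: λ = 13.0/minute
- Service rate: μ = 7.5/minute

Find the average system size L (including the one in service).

ρ = λ/μ = 13.0/7.5 = 1.73333
P₀ = (1-ρ)/(1-ρ^(K+1)) = (1-1.73333)/(1-1.73333^4) = -0.7333/-8.0266 = 0.09136
P_K = P₀×ρ^K = 0.09136 × 1.73333^3 = 0.09136 × 5.2077 = 0.4758
L = ρ[1 - (K+1)ρ^K + Kρ^(K+1)] / [(1-ρ)(1-ρ^(K+1))]
L = 1.73333 × (1 - 4×5.2077 + 3×9.0266) / ((1 - 1.73333) × (1 - 9.0266)) = 2.1347 calls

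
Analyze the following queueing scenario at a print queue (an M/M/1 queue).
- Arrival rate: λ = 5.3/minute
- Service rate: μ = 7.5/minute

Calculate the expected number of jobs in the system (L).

ρ = λ/μ = 5.3/7.5 = 0.7067
For M/M/1: L = λ/(μ-λ)
L = 5.3/(7.5-5.3) = 5.3/2.20
L = 2.4091 jobs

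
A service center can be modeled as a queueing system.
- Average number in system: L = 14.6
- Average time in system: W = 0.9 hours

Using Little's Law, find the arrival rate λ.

Little's Law: L = λW, so λ = L/W
λ = 14.6/0.9 = 16.2222 customers/hour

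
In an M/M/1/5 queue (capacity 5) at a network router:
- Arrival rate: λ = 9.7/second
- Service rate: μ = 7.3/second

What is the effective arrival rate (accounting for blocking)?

ρ = λ/μ = 9.7/7.3 = 1.32877
P₀ = (1-ρ)/(1-ρ^(K+1)) = (1-1.32877)/(1-1.32877^6) = -0.32877/-4.5043 = 0.07299
P_K = P₀×ρ^K = 0.07299 × 1.32877^5 = 0.07299 × 4.1424 = 0.3024
λ_eff = λ(1-P_K) = 9.7 × (1 - 0.30235) = 9.7 × 0.69765 = 6.7672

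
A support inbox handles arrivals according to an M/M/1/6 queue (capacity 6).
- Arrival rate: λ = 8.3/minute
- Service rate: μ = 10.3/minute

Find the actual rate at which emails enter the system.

ρ = λ/μ = 8.3/10.3 = 0.80583
P₀ = (1-ρ)/(1-ρ^(K+1)) = (1-0.80583)/(1-0.80583^7) = 0.19417/0.77935 = 0.2491
P_K = P₀×ρ^K = 0.24914 × 0.80583^6 = 0.24914 × 0.27382 = 0.06822
λ_eff = λ(1-P_K) = 8.3 × (1 - 0.06822) = 8.3 × 0.93178 = 7.7338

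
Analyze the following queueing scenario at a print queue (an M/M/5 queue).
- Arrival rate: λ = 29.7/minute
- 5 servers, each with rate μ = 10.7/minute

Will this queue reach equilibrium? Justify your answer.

Stability requires ρ = λ/(cμ) < 1
ρ = 29.7/(5 × 10.7) = 29.7/53.50 = 0.5551
Since 0.5551 < 1, the system is STABLE.
The servers are busy 55.51% of the time.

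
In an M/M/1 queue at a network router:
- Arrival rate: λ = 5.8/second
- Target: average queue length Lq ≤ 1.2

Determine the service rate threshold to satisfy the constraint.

For M/M/1: Lq = λ²/(μ(μ-λ))
Need Lq ≤ 1.2, i.e. μ(μ-λ) ≥ λ²/1.2
μ² - 5.8μ - 33.64/1.2 ≥ 0  →  μ² - 5.8μ - 28.03333 ≥ 0
Quadratic formula (positive root): μ = [λ + √(λ² + 4×28.03333)]/2
Discriminant: 33.64 + 4×28.03333 = 145.7733, √145.7733 = 12.0737
μ ≥ (5.8 + 12.0737)/2 = 8.9368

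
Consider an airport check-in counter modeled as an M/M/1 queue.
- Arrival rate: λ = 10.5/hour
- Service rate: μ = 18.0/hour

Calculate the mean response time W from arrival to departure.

First, compute utilization: ρ = λ/μ = 10.5/18.0 = 0.5833
For M/M/1: W = 1/(μ-λ)
W = 1/(18.0-10.5) = 1/7.50
W = 0.1333 hours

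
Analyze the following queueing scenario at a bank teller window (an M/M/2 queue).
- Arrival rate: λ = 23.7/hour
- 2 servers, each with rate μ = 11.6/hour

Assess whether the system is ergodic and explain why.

Stability requires ρ = λ/(cμ) < 1
ρ = 23.7/(2 × 11.6) = 23.7/23.20 = 1.0216
Since 1.0216 ≥ 1, the system is UNSTABLE.
Need c > λ/μ = 23.7/11.6 = 2.04.
Minimum servers needed: c = 3.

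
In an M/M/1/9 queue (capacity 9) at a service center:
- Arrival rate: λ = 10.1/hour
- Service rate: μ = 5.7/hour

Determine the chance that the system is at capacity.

ρ = λ/μ = 10.1/5.7 = 1.77193
P₀ = (1-ρ)/(1-ρ^(K+1)) = (1-1.77193)/(1-1.77193^10) = -0.7719/-304.1164 = 0.002538
P_K = P₀×ρ^K = 0.0025383 × 1.77193^9 = 0.0025383 × 172.1944 = 0.4371
Blocking probability = 43.71%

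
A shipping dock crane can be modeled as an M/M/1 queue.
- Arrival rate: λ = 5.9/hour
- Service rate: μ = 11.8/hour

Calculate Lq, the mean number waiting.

ρ = λ/μ = 5.9/11.8 = 0.5000
For M/M/1: Lq = λ²/(μ(μ-λ))
Lq = 34.81/(11.8 × 5.90)
Lq = 0.5000 containers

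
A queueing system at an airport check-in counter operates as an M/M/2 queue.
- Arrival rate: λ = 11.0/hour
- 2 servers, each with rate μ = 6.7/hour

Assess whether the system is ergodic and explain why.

Stability requires ρ = λ/(cμ) < 1
ρ = 11.0/(2 × 6.7) = 11.0/13.40 = 0.8209
Since 0.8209 < 1, the system is STABLE.
The servers are busy 82.09% of the time.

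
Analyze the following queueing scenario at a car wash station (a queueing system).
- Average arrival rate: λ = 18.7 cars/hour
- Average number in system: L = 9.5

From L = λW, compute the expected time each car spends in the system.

Little's Law: L = λW, so W = L/λ
W = 9.5/18.7 = 0.5080 hours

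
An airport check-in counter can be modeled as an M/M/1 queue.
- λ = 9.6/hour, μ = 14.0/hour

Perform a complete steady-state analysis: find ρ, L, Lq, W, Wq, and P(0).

Step 1: ρ = λ/μ = 9.6/14.0 = 0.6857
Step 2: L = λ/(μ-λ) = 9.6/4.40 = 2.1818
Step 3: Lq = λ²/(μ(μ-λ)) = 92.16/(14.0×4.40) = 1.4961
Step 4: W = 1/(μ-λ) = 1/4.40 = 0.22727
Step 5: Wq = λ/(μ(μ-λ)) = 9.6/(14.0×4.40) = 0.1558
Step 6: P(0) = 1-ρ = 0.3143
Verify: L = λW = 9.6×0.22727 = 2.1818 ✔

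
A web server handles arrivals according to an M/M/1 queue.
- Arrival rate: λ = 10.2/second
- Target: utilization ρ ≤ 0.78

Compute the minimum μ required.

ρ = λ/μ, so μ = λ/ρ
μ ≥ 10.2/0.78 = 13.0769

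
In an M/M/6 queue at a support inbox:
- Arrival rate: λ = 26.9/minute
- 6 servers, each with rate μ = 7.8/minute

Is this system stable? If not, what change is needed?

Stability requires ρ = λ/(cμ) < 1
ρ = 26.9/(6 × 7.8) = 26.9/46.80 = 0.5748
Since 0.5748 < 1, the system is STABLE.
The servers are busy 57.48% of the time.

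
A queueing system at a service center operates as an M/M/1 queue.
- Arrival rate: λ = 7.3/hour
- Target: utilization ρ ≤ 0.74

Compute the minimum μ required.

ρ = λ/μ, so μ = λ/ρ
μ ≥ 7.3/0.74 = 9.8649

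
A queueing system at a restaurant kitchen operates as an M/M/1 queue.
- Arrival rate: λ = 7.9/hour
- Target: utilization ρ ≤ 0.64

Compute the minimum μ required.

ρ = λ/μ, so μ = λ/ρ
μ ≥ 7.9/0.64 = 12.3438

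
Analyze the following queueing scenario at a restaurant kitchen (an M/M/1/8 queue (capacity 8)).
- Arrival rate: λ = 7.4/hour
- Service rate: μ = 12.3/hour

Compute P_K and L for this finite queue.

ρ = λ/μ = 7.4/12.3 = 0.60163
P₀ = (1-ρ)/(1-ρ^(K+1)) = (1-0.60163)/(1-0.60163^9) = 0.3984/0.9897 = 0.4025
P_K = P₀×ρ^K = 0.40253 × 0.60163^8 = 0.40253 × 0.017165 = 0.006909
Blocking probability P_8 = 0.006909 (0.69%)
L = ρ[1 - (K+1)ρ^K + Kρ^(K+1)] / [(1-ρ)(1-ρ^(K+1))]
L = 0.60163 × (1 - 9×0.017165 + 8×0.010327) / ((1 - 0.60163) × (1 - 0.010327)) = 1.4163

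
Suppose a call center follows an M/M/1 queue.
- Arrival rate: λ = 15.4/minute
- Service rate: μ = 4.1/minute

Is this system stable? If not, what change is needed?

Stability requires ρ = λ/(cμ) < 1
ρ = 15.4/(1 × 4.1) = 15.4/4.10 = 3.7561
Since 3.7561 ≥ 1, the system is UNSTABLE.
Queue grows without bound. Need μ > λ = 15.4.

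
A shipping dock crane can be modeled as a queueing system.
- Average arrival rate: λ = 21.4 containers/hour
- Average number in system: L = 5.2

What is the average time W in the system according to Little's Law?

Little's Law: L = λW, so W = L/λ
W = 5.2/21.4 = 0.2430 hours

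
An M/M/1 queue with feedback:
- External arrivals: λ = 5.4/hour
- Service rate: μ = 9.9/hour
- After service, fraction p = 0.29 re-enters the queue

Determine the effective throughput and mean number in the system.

Effective arrival rate: λ_eff = λ/(1-p) = 5.4/(1-0.29) = 5.4/0.71 = 7.605634
ρ = λ_eff/μ = 7.605634/9.9 = 0.768246
L = ρ/(1-ρ) = 0.768246/(1-0.768246) = 3.3149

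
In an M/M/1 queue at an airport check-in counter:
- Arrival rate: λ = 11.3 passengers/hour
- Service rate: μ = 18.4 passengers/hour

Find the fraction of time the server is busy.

Server utilization: ρ = λ/μ
ρ = 11.3/18.4 = 0.6141
The server is busy 61.41% of the time.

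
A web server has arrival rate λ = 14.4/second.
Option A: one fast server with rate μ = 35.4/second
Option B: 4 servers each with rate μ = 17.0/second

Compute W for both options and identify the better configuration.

Option A: single server μ = 35.4 (M/M/1)
  ρ_A = 14.4/35.4 = 0.4068
  W_A = 1/(μ-λ) = 1/(35.4-14.4) = 1/21.00 = 0.04762

Option B: 4 servers μ = 17.0 (M/M/4)
  ρ_B = λ/(cμ) = 14.4/(4×17.0) = 0.2118
  Offered load a = λ/μ = cρ = 14.4/17.0 = 0.8471
  P₀ = [ Σₙ₌₀^3 aⁿ/n! + a^4/(4!(1-ρ)) ]⁻¹
  Σ = a^0/0! + a^1/1! + a^2/2! + a^3/3! = 1.0000 + 0.84706 + 0.35875 + 0.10130 = 2.3071
  a^4/(4!(1-ρ)) = 0.5148/(24 × 0.7882) = 0.02721
  P₀ = 1/(2.3071 + 0.02721) = 0.4284
  Lq = P₀·a^4·ρ / (4!(1-ρ)²) = 0.42839 × 0.51482 × 0.21176 / (24 × 0.62131) = 0.003132
  Wq_B = Lq/λ = 0.003132/14.4 = 0.0002175
  W_B = Wq_B + 1/μ = 0.0002175 + 0.05882 = 0.05904

Since W_A = 0.04762 < W_B = 0.05904, Option A (single fast server) has the shorter time in system.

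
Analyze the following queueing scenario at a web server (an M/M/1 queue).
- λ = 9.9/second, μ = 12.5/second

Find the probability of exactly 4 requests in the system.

ρ = λ/μ = 9.9/12.5 = 0.7920
P(n) = (1-ρ)ρⁿ
P(4) = (1-0.7920) × 0.7920^4
P(4) = 0.20800 × 0.39346
P(4) = 0.08184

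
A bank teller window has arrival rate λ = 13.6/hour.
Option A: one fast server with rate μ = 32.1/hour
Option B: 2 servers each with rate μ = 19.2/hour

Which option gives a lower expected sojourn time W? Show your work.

Option A: single server μ = 32.1 (M/M/1)
  ρ_A = 13.6/32.1 = 0.4237
  W_A = 1/(μ-λ) = 1/(32.1-13.6) = 1/18.50 = 0.05405

Option B: 2 servers μ = 19.2 (M/M/2)
  ρ_B = λ/(cμ) = 13.6/(2×19.2) = 0.3542
  Offered load a = λ/μ = cρ = 13.6/19.2 = 0.7083
  P₀ = [ Σₙ₌₀^1 aⁿ/n! + a^2/(2!(1-ρ)) ]⁻¹
  Σ = a^0/0! + a^1/1! = 1.0000 + 0.7083 = 1.7083
  a^2/(2!(1-ρ)) = 0.5017/(2 × 0.6458) = 0.3884
  P₀ = 1/(1.7083 + 0.3884) = 0.4769
  Lq = P₀·a^2·ρ / (2!(1-ρ)²) = 0.4769 × 0.5017 × 0.3542 / (2 × 0.4171) = 0.1016
  Wq_B = Lq/λ = 0.10159/13.6 = 0.007470
  W_B = Wq_B + 1/μ = 0.007470 + 0.05208 = 0.05955

Since W_A = 0.05405 < W_B = 0.05955, Option A (single fast server) has the shorter time in system.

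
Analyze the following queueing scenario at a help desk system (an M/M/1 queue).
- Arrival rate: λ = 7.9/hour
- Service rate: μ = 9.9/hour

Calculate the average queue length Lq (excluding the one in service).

ρ = λ/μ = 7.9/9.9 = 0.7980
For M/M/1: Lq = λ²/(μ(μ-λ))
Lq = 62.41/(9.9 × 2.00)
Lq = 3.1520 tickets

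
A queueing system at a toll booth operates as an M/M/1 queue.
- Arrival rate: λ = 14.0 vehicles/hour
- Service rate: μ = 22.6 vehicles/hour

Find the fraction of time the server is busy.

Server utilization: ρ = λ/μ
ρ = 14.0/22.6 = 0.6195
The server is busy 61.95% of the time.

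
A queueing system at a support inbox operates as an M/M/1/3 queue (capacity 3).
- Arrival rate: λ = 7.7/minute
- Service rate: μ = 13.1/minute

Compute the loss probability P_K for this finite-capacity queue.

ρ = λ/μ = 7.7/13.1 = 0.587786
P₀ = (1-ρ)/(1-ρ^(K+1)) = (1-0.587786)/(1-0.587786^4) = 0.4122/0.8806 = 0.4681
P_K = P₀×ρ^K = 0.46809 × 0.587786^3 = 0.46809 × 0.20308 = 0.09506
Blocking probability = 9.51%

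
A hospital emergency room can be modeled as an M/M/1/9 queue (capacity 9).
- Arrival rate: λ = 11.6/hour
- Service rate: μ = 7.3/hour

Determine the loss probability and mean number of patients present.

ρ = λ/μ = 11.6/7.3 = 1.58904
P₀ = (1-ρ)/(1-ρ^(K+1)) = (1-1.58904)/(1-1.58904^10) = -0.5890/-101.6475 = 0.005795
P_K = P₀×ρ^K = 0.005795 × 1.58904^9 = 0.005795 × 64.5972 = 0.3743
Blocking probability P_9 = 0.3743 (37.43%)
L = ρ[1 - (K+1)ρ^K + Kρ^(K+1)] / [(1-ρ)(1-ρ^(K+1))]
L = 1.58904 × (1 - 10×64.5972 + 9×102.6475) / ((1 - 1.58904) × (1 - 102.6475)) = 7.4007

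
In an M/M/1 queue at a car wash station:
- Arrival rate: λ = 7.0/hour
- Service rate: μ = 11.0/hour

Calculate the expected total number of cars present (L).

ρ = λ/μ = 7.0/11.0 = 0.6364
For M/M/1: L = λ/(μ-λ)
L = 7.0/(11.0-7.0) = 7.0/4.00
L = 1.7500 cars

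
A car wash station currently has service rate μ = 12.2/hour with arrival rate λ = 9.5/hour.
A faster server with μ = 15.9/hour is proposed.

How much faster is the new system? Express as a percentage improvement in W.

System 1: ρ₁ = 9.5/12.2 = 0.7787, W₁ = 1/(12.2-9.5) = 0.37037
System 2: ρ₂ = 9.5/15.9 = 0.5975, W₂ = 1/(15.9-9.5) = 0.15625
Improvement: (W₁-W₂)/W₁ = (0.37037-0.15625)/0.37037 = 57.81%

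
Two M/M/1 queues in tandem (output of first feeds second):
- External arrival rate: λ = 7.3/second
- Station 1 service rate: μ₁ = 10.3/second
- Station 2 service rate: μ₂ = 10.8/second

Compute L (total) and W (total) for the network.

By Jackson's theorem, each station behaves as independent M/M/1.
Station 1: ρ₁ = 7.3/10.3 = 0.7087, L₁ = ρ₁/(1-ρ₁) = λ/(μ₁-λ) = 7.3/3.00 = 2.4333
Station 2: ρ₂ = 7.3/10.8 = 0.6759, L₂ = ρ₂/(1-ρ₂) = λ/(μ₂-λ) = 7.3/3.50 = 2.0857
Total: L = L₁ + L₂ = 2.4333 + 2.0857 = 4.5190
W = L/λ = 4.5190/7.3 = 0.6190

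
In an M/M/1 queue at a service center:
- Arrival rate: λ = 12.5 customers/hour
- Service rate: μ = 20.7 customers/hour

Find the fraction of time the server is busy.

Server utilization: ρ = λ/μ
ρ = 12.5/20.7 = 0.6039
The server is busy 60.39% of the time.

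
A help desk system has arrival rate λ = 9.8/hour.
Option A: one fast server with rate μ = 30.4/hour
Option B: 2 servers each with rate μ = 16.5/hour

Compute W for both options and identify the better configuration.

Option A: single server μ = 30.4 (M/M/1)
  ρ_A = 9.8/30.4 = 0.3224
  W_A = 1/(μ-λ) = 1/(30.4-9.8) = 1/20.60 = 0.04854

Option B: 2 servers μ = 16.5 (M/M/2)
  ρ_B = λ/(cμ) = 9.8/(2×16.5) = 0.2970
  Offered load a = λ/μ = cρ = 9.8/16.5 = 0.5939
  P₀ = [ Σₙ₌₀^1 aⁿ/n! + a^2/(2!(1-ρ)) ]⁻¹
  Σ = a^0/0! + a^1/1! = 1.0000 + 0.5939 = 1.5939
  a^2/(2!(1-ρ)) = 0.3528/(2 × 0.7030) = 0.2509
  P₀ = 1/(1.5939 + 0.2509) = 0.5421
  Lq = P₀·a^2·ρ / (2!(1-ρ)²) = 0.54206 × 0.35276 × 0.29697 / (2 × 0.49425) = 0.05745
  Wq_B = Lq/λ = 0.05745/9.8 = 0.005862
  W_B = Wq_B + 1/μ = 0.005862 + 0.06061 = 0.06647

Since W_A = 0.04854 < W_B = 0.06647, Option A (single fast server) has the shorter time in system.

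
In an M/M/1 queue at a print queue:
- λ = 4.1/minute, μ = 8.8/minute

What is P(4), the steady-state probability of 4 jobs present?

ρ = λ/μ = 4.1/8.8 = 0.46591
P(n) = (1-ρ)ρⁿ
P(4) = (1-0.46591) × 0.46591^4
P(4) = 0.5341 × 0.04712
P(4) = 0.02517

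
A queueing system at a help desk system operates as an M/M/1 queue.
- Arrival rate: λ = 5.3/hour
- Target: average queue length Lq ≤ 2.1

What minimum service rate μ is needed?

For M/M/1: Lq = λ²/(μ(μ-λ))
Need Lq ≤ 2.1, i.e. μ(μ-λ) ≥ λ²/2.1
μ² - 5.3μ - 28.09/2.1 ≥ 0  →  μ² - 5.3μ - 13.3762 ≥ 0
Quadratic formula (positive root): μ = [λ + √(λ² + 4×13.3762)]/2
Discriminant: 28.09 + 4×13.3762 = 81.5948, √81.5948 = 9.0330
μ ≥ (5.3 + 9.0330)/2 = 7.1665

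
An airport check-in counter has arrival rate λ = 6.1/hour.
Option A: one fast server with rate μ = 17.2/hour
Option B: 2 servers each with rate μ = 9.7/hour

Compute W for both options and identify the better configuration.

Option A: single server μ = 17.2 (M/M/1)
  ρ_A = 6.1/17.2 = 0.3547
  W_A = 1/(μ-λ) = 1/(17.2-6.1) = 1/11.10 = 0.09009

Option B: 2 servers μ = 9.7 (M/M/2)
  ρ_B = λ/(cμ) = 6.1/(2×9.7) = 0.3144
  Offered load a = λ/μ = cρ = 6.1/9.7 = 0.6289
  P₀ = [ Σₙ₌₀^1 aⁿ/n! + a^2/(2!(1-ρ)) ]⁻¹
  Σ = a^0/0! + a^1/1! = 1.0000 + 0.6289 = 1.6289
  a^2/(2!(1-ρ)) = 0.3955/(2 × 0.6856) = 0.2884
  P₀ = 1/(1.6289 + 0.2884) = 0.5216
  Lq = P₀·a^2·ρ / (2!(1-ρ)²) = 0.5216 × 0.3955 × 0.3144 / (2 × 0.4700) = 0.06900
  Wq_B = Lq/λ = 0.06900/6.1 = 0.01131
  W_B = Wq_B + 1/μ = 0.01131 + 0.1031 = 0.1144

Since W_A = 0.09009 < W_B = 0.1144, Option A (single fast server) has the shorter time in system.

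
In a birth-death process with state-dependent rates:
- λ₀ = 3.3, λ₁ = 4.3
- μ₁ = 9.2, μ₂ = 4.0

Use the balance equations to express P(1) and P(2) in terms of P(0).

Balance equations:
State 0: λ₀P₀ = μ₁P₁ → P₁ = (λ₀/μ₁)P₀ = (3.3/9.2)P₀ = 0.3587P₀
State 1: P₂ = (λ₀λ₁)/(μ₁μ₂)P₀ = (3.3×4.3)/(9.2×4.0)P₀ = 0.3856P₀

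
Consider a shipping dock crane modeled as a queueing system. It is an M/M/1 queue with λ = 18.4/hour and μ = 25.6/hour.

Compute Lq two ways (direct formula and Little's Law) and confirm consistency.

Method 1 (direct): Lq = λ²/(μ(μ-λ)) = 338.56/(25.6 × 7.20) = 1.8368

Method 2 (Little's Law):
W = 1/(μ-λ) = 1/7.20 = 0.1388889
Wq = W - 1/μ = 0.1388889 - 0.03906250 = 0.099826
Lq = λWq = 18.4 × 0.099826 = 1.8368 ✔ (matches Method 1)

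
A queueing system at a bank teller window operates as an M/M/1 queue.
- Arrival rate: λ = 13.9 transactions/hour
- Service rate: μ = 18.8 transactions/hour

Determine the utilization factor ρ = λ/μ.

Server utilization: ρ = λ/μ
ρ = 13.9/18.8 = 0.7394
The server is busy 73.94% of the time.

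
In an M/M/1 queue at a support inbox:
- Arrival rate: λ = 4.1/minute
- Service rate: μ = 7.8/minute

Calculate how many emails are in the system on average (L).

ρ = λ/μ = 4.1/7.8 = 0.5256
For M/M/1: L = λ/(μ-λ)
L = 4.1/(7.8-4.1) = 4.1/3.70
L = 1.1081 emails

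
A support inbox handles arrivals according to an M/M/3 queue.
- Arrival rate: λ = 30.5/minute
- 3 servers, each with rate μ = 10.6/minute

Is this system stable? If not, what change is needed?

Stability requires ρ = λ/(cμ) < 1
ρ = 30.5/(3 × 10.6) = 30.5/31.80 = 0.9591
Since 0.9591 < 1, the system is STABLE.
The servers are busy 95.91% of the time.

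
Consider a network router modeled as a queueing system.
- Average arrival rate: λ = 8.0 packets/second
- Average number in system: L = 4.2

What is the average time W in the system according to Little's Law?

Little's Law: L = λW, so W = L/λ
W = 4.2/8.0 = 0.5250 seconds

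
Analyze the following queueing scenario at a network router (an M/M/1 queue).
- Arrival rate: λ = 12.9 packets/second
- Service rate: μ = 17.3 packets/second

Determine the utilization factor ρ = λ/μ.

Server utilization: ρ = λ/μ
ρ = 12.9/17.3 = 0.7457
The server is busy 74.57% of the time.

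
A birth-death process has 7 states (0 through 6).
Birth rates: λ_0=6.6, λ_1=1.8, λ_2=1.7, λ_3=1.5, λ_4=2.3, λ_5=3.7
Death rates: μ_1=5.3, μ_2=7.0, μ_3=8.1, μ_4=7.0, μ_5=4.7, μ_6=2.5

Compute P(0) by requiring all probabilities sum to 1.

Ratios P(n)/P(0) = (λ₀···λₙ₋₁)/(μ₁···μₙ):
P(1)/P(0) = (6.6)/(5.3) = 1.2453
P(2)/P(0) = (6.6×1.8)/(5.3×7.0) = 0.3202
P(3)/P(0) = (6.6×1.8×1.7)/(5.3×7.0×8.1) = 0.06721
P(4)/P(0) = (6.6×1.8×1.7×1.5)/(5.3×7.0×8.1×7.0) = 0.01440
P(5)/P(0) = (6.6×1.8×1.7×1.5×2.3)/(5.3×7.0×8.1×7.0×4.7) = 0.007047
P(6)/P(0) = (6.6×1.8×1.7×1.5×2.3×3.7)/(5.3×7.0×8.1×7.0×4.7×2.5) = 0.01043

Normalization: ∑ P(n) = 1
P(0) × (1.0000 + 1.2453 + 0.3202 + 0.06721 + 0.01440 + 0.007047 + 0.01043) = 1
P(0) × 2.6646 = 1
P(0) = 1/2.6646 = 0.3753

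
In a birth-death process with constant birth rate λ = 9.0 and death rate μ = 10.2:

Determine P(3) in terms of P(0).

For constant rates: P(n)/P(0) = (λ/μ)^n
P(3)/P(0) = (9.0/10.2)^3 = 0.882353^3 = 0.6870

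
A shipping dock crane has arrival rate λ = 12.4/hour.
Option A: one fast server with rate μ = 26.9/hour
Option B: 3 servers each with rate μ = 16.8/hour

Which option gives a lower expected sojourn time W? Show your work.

Option A: single server μ = 26.9 (M/M/1)
  ρ_A = 12.4/26.9 = 0.4610
  W_A = 1/(μ-λ) = 1/(26.9-12.4) = 1/14.50 = 0.06897

Option B: 3 servers μ = 16.8 (M/M/3)
  ρ_B = λ/(cμ) = 12.4/(3×16.8) = 0.2460
  Offered load a = λ/μ = cρ = 12.4/16.8 = 0.7381
  P₀ = [ Σₙ₌₀^2 aⁿ/n! + a^3/(3!(1-ρ)) ]⁻¹
  Σ = a^0/0! + a^1/1! + a^2/2! = 1.0000 + 0.7381 + 0.2724 = 2.0105
  a^3/(3!(1-ρ)) = 0.40210/(6 × 0.75397) = 0.08889
  P₀ = 1/(2.0105 + 0.08889) = 0.4763
  Lq = P₀·a^3·ρ / (3!(1-ρ)²) = 0.47633 × 0.40210 × 0.24603 / (6 × 0.56847) = 0.01382
  Wq_B = Lq/λ = 0.013816/12.4 = 0.0011142
  W_B = Wq_B + 1/μ = 0.0011142 + 0.059524 = 0.06064

Since W_B = 0.06064 < W_A = 0.06897, Option B (multiple servers) has the shorter time in system.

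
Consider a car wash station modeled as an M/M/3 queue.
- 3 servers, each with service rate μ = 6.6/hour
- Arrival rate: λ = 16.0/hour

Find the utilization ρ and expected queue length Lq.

Traffic intensity: ρ = λ/(cμ) = 16.0/(3×6.6) = 0.8081
Since ρ = 0.8081 < 1, system is stable.
Offered load a = λ/μ = cρ = 16.0/6.6 = 2.4242
P₀ = [ Σₙ₌₀^2 aⁿ/n! + a^3/(3!(1-ρ)) ]⁻¹
Σ = a^0/0! + a^1/1! + a^2/2! = 1.0000 + 2.4242 + 2.9385 = 6.3627
a^3/(3!(1-ρ)) = 14.2472/(6 × 0.19192) = 12.3725
P₀ = 1/(6.3627 + 12.3725) = 0.05338
Lq = P₀·a^3·ρ / (3!(1-ρ)²) = 0.053375 × 14.2472 × 0.80808 / (6 × 0.036833) = 2.7806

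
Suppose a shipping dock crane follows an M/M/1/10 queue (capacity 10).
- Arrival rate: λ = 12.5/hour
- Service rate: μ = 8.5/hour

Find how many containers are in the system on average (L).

ρ = λ/μ = 12.5/8.5 = 1.47059
P₀ = (1-ρ)/(1-ρ^(K+1)) = (1-1.47059)/(1-1.47059^11) = -0.4706/-68.5677 = 0.006863
P_K = P₀×ρ^K = 0.006863 × 1.47059^10 = 0.006863 × 47.3060 = 0.3247
L = ρ[1 - (K+1)ρ^K + Kρ^(K+1)] / [(1-ρ)(1-ρ^(K+1))]
L = 1.47059 × (1 - 11×47.3060 + 10×69.5677) / ((1 - 1.47059) × (1 - 69.5677)) = 8.0354 containers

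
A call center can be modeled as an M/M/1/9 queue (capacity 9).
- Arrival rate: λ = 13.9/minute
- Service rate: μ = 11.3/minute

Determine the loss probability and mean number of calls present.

ρ = λ/μ = 13.9/11.3 = 1.23009
P₀ = (1-ρ)/(1-ρ^(K+1)) = (1-1.23009)/(1-1.23009^10) = -0.23009/-6.9317 = 0.03319
P_K = P₀×ρ^K = 0.03319 × 1.23009^9 = 0.03319 × 6.4481 = 0.2140
Blocking probability P_9 = 0.2140 (21.40%)
L = ρ[1 - (K+1)ρ^K + Kρ^(K+1)] / [(1-ρ)(1-ρ^(K+1))]
L = 1.23009 × (1 - 10×6.448103 + 9×7.931747) / ((1 - 1.23009) × (1 - 7.931747)) = 6.0965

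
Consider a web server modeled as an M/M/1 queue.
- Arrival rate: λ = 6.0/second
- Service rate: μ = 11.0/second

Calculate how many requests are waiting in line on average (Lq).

ρ = λ/μ = 6.0/11.0 = 0.5455
For M/M/1: Lq = λ²/(μ(μ-λ))
Lq = 36.00/(11.0 × 5.00)
Lq = 0.6545 requests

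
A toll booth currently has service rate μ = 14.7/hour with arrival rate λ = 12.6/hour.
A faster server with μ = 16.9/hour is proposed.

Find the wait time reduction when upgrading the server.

System 1: ρ₁ = 12.6/14.7 = 0.8571, W₁ = 1/(14.7-12.6) = 0.47619
System 2: ρ₂ = 12.6/16.9 = 0.7456, W₂ = 1/(16.9-12.6) = 0.23256
Improvement: (W₁-W₂)/W₁ = (0.47619-0.23256)/0.47619 = 51.16%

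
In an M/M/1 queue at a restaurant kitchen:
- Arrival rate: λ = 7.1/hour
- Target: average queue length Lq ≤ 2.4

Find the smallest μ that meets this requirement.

For M/M/1: Lq = λ²/(μ(μ-λ))
Need Lq ≤ 2.4, i.e. μ(μ-λ) ≥ λ²/2.4
μ² - 7.1μ - 50.41/2.4 ≥ 0  →  μ² - 7.1μ - 21.00417 ≥ 0
Quadratic formula (positive root): μ = [λ + √(λ² + 4×21.00417)]/2
Discriminant: 50.41 + 4×21.00417 = 134.4267, √134.4267 = 11.5943
μ ≥ (7.1 + 11.5943)/2 = 9.3471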